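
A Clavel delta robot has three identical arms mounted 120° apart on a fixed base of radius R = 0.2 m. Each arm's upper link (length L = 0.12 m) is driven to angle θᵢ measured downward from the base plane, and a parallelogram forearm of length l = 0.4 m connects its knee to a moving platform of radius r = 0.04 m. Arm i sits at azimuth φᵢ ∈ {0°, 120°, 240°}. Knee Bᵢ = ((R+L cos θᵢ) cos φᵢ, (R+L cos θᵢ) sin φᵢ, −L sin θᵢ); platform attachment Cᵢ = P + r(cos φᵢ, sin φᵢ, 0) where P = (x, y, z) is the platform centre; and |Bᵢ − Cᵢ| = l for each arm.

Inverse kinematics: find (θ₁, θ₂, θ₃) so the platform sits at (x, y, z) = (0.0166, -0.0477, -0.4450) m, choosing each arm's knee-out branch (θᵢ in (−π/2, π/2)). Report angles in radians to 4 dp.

θ₁ = 1.0470, θ₂ = 1.3964, θ₃ = 0.9600

arm 1 (φ=0.0°): x'=0.0166, y'=-0.0477
  e−x'=0.1434;  (l²−L²−(e−x')²−y'²−z²)/2L = -0.3136
  √(A²+B²)=0.4675;  θ1 = -1.2591+2.3060 ≈ 1.0470
arm 2 (φ=120.0°): x'=-0.0496, y'=0.0095
  A cos θ + B sin θ = C:  0.2096·cos θ + -0.4450·sin θ = -0.4019
  √(A²+B²)=0.4919;  θ2 = -1.1306+2.5270 ≈ 1.3964
arm 3 (φ=240.0°): x'=0.0330, y'=0.0382
  e−x'=0.1270;  (l²−L²−(e−x')²−y'²−z²)/2L = -0.2917
  θ3 = atan2(B,A) + arccos(C/0.4628) = 0.9600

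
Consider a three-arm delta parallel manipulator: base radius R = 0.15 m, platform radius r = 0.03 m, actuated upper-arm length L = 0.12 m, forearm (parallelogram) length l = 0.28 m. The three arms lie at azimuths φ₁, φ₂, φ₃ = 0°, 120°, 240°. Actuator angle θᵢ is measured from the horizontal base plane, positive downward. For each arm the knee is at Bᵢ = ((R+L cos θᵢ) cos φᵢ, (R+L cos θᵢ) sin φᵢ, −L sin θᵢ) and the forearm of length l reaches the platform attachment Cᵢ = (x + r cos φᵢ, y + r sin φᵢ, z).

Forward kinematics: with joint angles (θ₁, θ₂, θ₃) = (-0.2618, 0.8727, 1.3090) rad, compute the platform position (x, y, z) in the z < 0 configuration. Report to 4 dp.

(0.1170, 0.0447, -0.2185)

φ1=0.0°: virtual centre (0.2359, 0.0000, 0.0311), radius l
O2 = (0.1971·cos120.0°, 0.1971·sin120.0°, -0.0919) = (-0.0986, 0.1707, -0.0919)
O3 = (0.1511·cos240.0°, 0.1511·sin240.0°, -0.1159) = (-0.0755, -0.1308, -0.1159)
subtract pairs → two planes through P
plane₁₂: -0.6690x+0.3414y+-0.2460z = -0.0093
Cramer: x(z) = 0.0242-0.4249z;  y(z) = 0.0202-0.1120z
into |P−O₁|² = l²: 1.1930z² + 0.1132z + -0.0322 = 0;  Δ = 0.1666;  z = -0.2185 or 0.1236 → z<0 root = -0.2185
x = 0.1170, y = 0.0447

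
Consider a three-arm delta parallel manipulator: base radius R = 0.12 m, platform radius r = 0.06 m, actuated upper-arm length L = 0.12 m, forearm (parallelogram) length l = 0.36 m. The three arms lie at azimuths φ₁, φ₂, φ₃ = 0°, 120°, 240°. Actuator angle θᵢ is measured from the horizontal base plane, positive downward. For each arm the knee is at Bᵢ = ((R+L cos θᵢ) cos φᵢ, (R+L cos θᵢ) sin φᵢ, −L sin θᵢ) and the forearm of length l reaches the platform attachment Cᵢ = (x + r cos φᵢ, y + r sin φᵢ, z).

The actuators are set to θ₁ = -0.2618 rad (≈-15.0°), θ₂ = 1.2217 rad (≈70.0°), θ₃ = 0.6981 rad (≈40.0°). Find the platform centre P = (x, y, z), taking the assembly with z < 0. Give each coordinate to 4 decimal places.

(0.1880, -0.0875, -0.3179)

φ1=0.0°: virtual centre (0.1759, 0.0000, 0.0311), radius l
S2 = (0.1010·cos120.0°, 0.1010·sin120.0°, -0.1128) = (-0.0505, 0.0875, -0.1128)
arm 3 at φ=240.0°: e+L cos θ3 = 0.1519;  S3 = (-0.0760, -0.1316, -0.0771)
|S₂|²−|S₁|² = -0.0090;  |S₃|²−|S₁|² = -0.0029
plane₁₂: -0.4529x+0.1750y+-0.2876z = -0.0090
Cramer: x(z) = 0.0138-0.5477z;  y(z) = -0.0155+0.2262z
sphere 1 gives Az²+Bz+C=0 with A=1.3512, B=0.1084, C=-0.1021;  B²−4AC=0.5637;  roots -0.3179, 0.2377;  negative root z = -0.3179
x = 0.1880, y = -0.0875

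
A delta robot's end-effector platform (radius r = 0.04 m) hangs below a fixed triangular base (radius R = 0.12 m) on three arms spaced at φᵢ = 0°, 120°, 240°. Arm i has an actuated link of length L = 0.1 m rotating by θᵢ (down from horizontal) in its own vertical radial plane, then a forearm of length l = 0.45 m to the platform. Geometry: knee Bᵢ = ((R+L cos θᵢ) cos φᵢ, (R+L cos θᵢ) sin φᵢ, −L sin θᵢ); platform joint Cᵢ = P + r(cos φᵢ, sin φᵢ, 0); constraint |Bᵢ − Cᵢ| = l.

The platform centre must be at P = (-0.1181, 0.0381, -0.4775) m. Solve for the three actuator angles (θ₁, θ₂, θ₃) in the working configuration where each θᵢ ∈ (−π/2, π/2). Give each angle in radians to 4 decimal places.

θ₁ = 1.2219, θ₂ = 0.4367, θ₃ = 0.6983

rotate P by −φ1: (-0.1181, 0.0381, -0.4775)
  A=0.1981, B=-0.4775, C=(l²−L²−A²−y'²−z²)/(2L)=-0.3810
  √(A²+B²)=0.5170;  θ1 = -1.1775+2.3994 ≈ 1.2219
φ2=120.0° → target in arm frame (0.0920, 0.0832)
  e−x'=-0.0120;  (l²−L²−(e−x')²−y'²−z²)/2L = -0.2129
  √(A²+B²)=0.4777;  θ2 = -1.5960+2.0328 ≈ 0.4367
φ3=240.0° → target in arm frame (0.0261, -0.1213)
  e−x'=0.0539;  (l²−L²−(e−x')²−y'²−z²)/2L = -0.2657
  √(A²+B²)=0.4805;  θ3 = -1.4583+2.1566 ≈ 0.6983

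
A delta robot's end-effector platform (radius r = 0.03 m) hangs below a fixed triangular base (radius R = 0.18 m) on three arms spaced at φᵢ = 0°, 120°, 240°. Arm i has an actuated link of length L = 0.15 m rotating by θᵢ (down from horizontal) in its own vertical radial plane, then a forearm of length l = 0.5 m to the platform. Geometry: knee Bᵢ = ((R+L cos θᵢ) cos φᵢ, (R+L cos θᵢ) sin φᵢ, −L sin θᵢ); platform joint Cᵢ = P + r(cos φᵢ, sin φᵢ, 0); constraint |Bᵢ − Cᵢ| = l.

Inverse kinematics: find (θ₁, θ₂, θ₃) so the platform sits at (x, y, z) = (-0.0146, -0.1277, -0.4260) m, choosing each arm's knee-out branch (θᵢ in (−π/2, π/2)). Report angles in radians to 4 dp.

θ₁ = 0.3496, θ₂ = 0.6984, θ₃ = -0.2617

φ1=0.0° → target in arm frame (-0.0146, -0.1277)
  A=0.1646, B=-0.4260, C=(l²−L²−A²−y'²−z²)/(2L)=0.0087
  √(A²+B²)=0.4567;  θ1 = -1.2021+1.5516 ≈ 0.3496
rotate P by −φ2: (-0.1033, 0.0765, -0.4260)
  e−x'=0.2533;  (l²−L²−(e−x')²−y'²−z²)/2L = -0.0799
  θ2 = atan2(B,A) + arccos(C/0.4956) = 0.6984
rotate P by −φ3: (0.1179, 0.0512, -0.4260)
  A=0.0321, B=-0.4260, C=(l²−L²−A²−y'²−z²)/(2L)=0.1412
  √(A²+B²)=0.4272;  θ3 = -1.4956+1.2339 ≈ -0.2617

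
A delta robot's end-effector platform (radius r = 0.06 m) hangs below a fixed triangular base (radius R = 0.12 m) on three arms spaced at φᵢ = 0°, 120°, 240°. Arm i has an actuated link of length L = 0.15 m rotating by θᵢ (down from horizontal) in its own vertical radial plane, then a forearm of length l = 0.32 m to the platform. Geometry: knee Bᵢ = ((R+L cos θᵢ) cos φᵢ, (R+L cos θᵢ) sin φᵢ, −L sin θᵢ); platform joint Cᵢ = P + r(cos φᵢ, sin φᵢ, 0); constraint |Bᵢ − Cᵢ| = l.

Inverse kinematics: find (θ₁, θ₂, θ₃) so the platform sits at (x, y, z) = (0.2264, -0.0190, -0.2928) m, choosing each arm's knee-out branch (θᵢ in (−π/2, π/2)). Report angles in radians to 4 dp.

θ₁ = -0.1748, θ₂ = 1.3960, θ₃ = 1.3087

φ1=0.0° → target in arm frame (0.2264, -0.0190)
  A=-0.1664, B=-0.2928, C=(l²−L²−A²−y'²−z²)/(2L)=-0.1129
  γ=atan2(-0.2928,-0.1664)=-2.0876;  ψ=arccos(-0.3354)=1.9128;  θ1=γ+ψ≈-0.1748
arm 2 (φ=120.0°): x'=-0.1297, y'=-0.1866
  A cos θ + B sin θ = C:  0.1897·cos θ + -0.2928·sin θ = -0.2554
  γ=atan2(-0.2928,0.1897)=-0.9960;  ψ=arccos(-0.7320)=2.3920;  θ2=γ+ψ≈1.3960
φ3=240.0° → target in arm frame (-0.0967, 0.2056)
  A=0.1567, B=-0.2928, C=(l²−L²−A²−y'²−z²)/(2L)=-0.2422
  √(A²+B²)=0.3321;  θ3 = -1.0793+2.3880 ≈ 1.3087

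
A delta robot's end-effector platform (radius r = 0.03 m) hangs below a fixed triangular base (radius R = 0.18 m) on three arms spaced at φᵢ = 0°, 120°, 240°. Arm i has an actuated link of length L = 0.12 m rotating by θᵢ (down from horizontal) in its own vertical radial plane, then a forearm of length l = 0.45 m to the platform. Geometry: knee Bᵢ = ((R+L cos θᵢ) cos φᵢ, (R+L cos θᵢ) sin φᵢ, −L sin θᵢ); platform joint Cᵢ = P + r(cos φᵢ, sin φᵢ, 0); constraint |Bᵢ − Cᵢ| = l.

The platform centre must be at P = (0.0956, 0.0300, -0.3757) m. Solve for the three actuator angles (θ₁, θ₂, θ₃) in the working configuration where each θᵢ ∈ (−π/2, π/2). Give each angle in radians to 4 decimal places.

arm 1 (φ=0.0°): x'=0.0956, y'=0.0300
  A cos θ + B sin θ = C:  0.0544·cos θ + -0.3757·sin θ = 0.1795
  √(A²+B²)=0.3796;  θ1 = -1.4270+1.0782 ≈ -0.3488
arm 2 (φ=120.0°): x'=-0.0218, y'=-0.0978
  e−x'=0.1718;  (l²−L²−(e−x')²−y'²−z²)/2L = 0.0328
  θ2 = atan2(B,A) + arccos(C/0.4131) = 0.3495
arm 3 (φ=240.0°): x'=-0.0738, y'=0.0678
  A cos θ + B sin θ = C:  0.2238·cos θ + -0.3757·sin θ = -0.0322
  θ3 = atan2(B,A) + arccos(C/0.4373) = 0.6109

θ₁ = -0.3488, θ₂ = 0.3495, θ₃ = 0.6109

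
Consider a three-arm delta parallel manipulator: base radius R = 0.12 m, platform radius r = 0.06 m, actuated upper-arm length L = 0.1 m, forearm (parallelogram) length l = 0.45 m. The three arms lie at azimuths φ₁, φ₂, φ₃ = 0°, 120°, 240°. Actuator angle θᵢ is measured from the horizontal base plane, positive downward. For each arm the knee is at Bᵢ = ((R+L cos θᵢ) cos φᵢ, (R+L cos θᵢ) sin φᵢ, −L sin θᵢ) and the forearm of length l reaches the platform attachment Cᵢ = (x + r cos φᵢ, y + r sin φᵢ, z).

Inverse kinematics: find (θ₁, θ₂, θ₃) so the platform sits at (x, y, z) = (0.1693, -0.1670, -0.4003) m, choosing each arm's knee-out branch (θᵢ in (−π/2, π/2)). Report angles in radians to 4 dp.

θ₁ = -0.1751, θ₂ = 1.2212, θ₃ = 0.2615

arm 1 (φ=0.0°): x'=0.1693, y'=-0.1670
  e−x'=-0.1093;  (l²−L²−(e−x')²−y'²−z²)/2L = -0.0379
  √(A²+B²)=0.4150;  θ1 = -1.8373+1.6622 ≈ -0.1751
φ2=120.0° → target in arm frame (-0.2293, -0.0631)
  e−x'=0.2893;  (l²−L²−(e−x')²−y'²−z²)/2L = -0.2770
  θ2 = atan2(B,A) + arccos(C/0.4939) = 1.2212
arm 3 (φ=240.0°): x'=0.0600, y'=0.2301
  e−x'=0.0000;  (l²−L²−(e−x')²−y'²−z²)/2L = -0.1035
  γ=atan2(-0.4003,0.0000)=-1.5707;  ψ=arccos(-0.2585)=1.8323;  θ3=γ+ψ≈0.2615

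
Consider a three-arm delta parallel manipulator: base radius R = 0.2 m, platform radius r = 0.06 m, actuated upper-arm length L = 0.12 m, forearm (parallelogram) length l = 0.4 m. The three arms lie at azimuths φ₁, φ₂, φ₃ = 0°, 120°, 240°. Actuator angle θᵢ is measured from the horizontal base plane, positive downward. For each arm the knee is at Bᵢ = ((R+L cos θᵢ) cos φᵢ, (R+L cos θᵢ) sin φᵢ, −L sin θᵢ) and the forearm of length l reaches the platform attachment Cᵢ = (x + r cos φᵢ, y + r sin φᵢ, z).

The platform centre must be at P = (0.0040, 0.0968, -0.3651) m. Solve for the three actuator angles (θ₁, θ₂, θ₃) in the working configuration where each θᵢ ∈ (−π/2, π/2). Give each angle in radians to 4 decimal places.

θ₁ = 0.5238, θ₂ = 0.0877, θ₃ = 0.9602

arm 1 (φ=0.0°): x'=0.0040, y'=0.0968
  A=0.1360, B=-0.3651, C=(l²−L²−A²−y'²−z²)/(2L)=-0.0649
  θ1 = atan2(B,A) + arccos(C/0.3896) = 0.5238
arm 2 (φ=120.0°): x'=0.0818, y'=-0.0519
  A=0.0582, B=-0.3651, C=(l²−L²−A²−y'²−z²)/(2L)=0.0260
  θ2 = atan2(B,A) + arccos(C/0.3697) = 0.0877
φ3=240.0° → target in arm frame (-0.0858, -0.0449)
  e−x'=0.2258;  (l²−L²−(e−x')²−y'²−z²)/2L = -0.1697
  √(A²+B²)=0.4293;  θ3 = -1.0169+1.9771 ≈ 0.9602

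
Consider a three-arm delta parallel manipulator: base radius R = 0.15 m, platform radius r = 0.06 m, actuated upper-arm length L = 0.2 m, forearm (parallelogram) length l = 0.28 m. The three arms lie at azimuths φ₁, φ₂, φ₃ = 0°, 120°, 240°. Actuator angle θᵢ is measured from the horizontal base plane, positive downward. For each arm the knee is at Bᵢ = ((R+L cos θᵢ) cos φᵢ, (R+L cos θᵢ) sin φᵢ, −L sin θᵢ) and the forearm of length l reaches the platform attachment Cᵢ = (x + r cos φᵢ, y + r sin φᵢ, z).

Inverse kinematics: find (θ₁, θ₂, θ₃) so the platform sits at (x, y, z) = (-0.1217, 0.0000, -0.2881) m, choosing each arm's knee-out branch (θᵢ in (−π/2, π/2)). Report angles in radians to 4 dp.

φ1=0.0° → target in arm frame (-0.1217, 0.0000)
  e−x'=0.2117;  (l²−L²−(e−x')²−y'²−z²)/2L = -0.2235
  θ1 = atan2(B,A) + arccos(C/0.3575) = 1.3092
arm 2 (φ=120.0°): x'=0.0608, y'=0.1054
  e−x'=0.0292;  (l²−L²−(e−x')²−y'²−z²)/2L = -0.1414
  γ=atan2(-0.2881,0.0292)=-1.4700;  ψ=arccos(-0.4883)=2.0809;  θ2=γ+ψ≈0.6110
arm 3 (φ=240.0°): x'=0.0609, y'=-0.1054
  A cos θ + B sin θ = C:  0.0291·cos θ + -0.2881·sin θ = -0.1414
  √(A²+B²)=0.2896;  θ3 = -1.4700+2.0809 ≈ 0.6110

θ₁ = 1.3092, θ₂ = 0.6110, θ₃ = 0.6110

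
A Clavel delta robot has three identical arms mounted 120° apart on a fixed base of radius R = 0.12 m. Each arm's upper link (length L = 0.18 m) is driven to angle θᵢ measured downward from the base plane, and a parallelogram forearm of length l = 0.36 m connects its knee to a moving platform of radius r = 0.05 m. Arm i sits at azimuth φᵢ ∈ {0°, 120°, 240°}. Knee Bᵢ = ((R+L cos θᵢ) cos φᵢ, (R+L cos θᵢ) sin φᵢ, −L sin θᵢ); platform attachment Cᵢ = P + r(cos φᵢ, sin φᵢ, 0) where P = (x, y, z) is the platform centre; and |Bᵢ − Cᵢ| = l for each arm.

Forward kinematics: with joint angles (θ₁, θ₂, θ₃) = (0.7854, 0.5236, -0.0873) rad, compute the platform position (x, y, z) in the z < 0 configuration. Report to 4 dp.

(-0.0968, -0.0828, -0.3176)

φ1=0.0°: virtual centre (0.1973, 0.0000, -0.1273), radius l
φ2=120.0°: virtual centre (-0.1129, 0.1956, -0.0900), radius l
arm 3 at φ=240.0°: (R−r)+L cos θ3 = 0.2493;  O3 = (-0.1247, -0.2159, 0.0157)
subtract pairs → two planes through P
plane₁₂: -0.6204x+0.3912y+0.0746z = 0.0040
det = 0.5198;  x = -0.0088+0.2771z,  y = -0.0037+0.2489z
sphere 1 gives Az²+Bz+C=0 with A=1.1388, B=0.1385, C=-0.0709;  B²−4AC=0.3422;  roots -0.3176, 0.1960;  negative root z = -0.3176
x = -0.0968, y = -0.0828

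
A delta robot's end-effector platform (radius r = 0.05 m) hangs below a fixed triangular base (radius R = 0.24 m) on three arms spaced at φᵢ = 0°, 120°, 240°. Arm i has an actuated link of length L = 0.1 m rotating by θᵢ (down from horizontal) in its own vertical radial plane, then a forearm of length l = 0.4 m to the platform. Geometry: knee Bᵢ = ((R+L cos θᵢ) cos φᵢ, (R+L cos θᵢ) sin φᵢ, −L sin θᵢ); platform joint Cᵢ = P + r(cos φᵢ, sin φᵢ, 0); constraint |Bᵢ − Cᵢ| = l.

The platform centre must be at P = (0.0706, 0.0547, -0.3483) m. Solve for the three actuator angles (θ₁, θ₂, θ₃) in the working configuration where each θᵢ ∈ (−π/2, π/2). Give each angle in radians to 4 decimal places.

arm 1 (φ=0.0°): x'=0.0706, y'=0.0547
  A cos θ + B sin θ = C:  0.1194·cos θ + -0.3483·sin θ = 0.0572
  θ1 = atan2(B,A) + arccos(C/0.3682) = 0.1743
arm 2 (φ=120.0°): x'=0.0121, y'=-0.0885
  e−x'=0.1779;  (l²−L²−(e−x')²−y'²−z²)/2L = -0.0540
  θ2 = atan2(B,A) + arccos(C/0.3911) = 0.6108
arm 3 (φ=240.0°): x'=-0.0827, y'=0.0338
  A=0.2727, B=-0.3483, C=(l²−L²−A²−y'²−z²)/(2L)=-0.2340
  θ3 = atan2(B,A) + arccos(C/0.4423) = 1.2217

θ₁ = 0.1743, θ₂ = 0.6108, θ₃ = 1.2217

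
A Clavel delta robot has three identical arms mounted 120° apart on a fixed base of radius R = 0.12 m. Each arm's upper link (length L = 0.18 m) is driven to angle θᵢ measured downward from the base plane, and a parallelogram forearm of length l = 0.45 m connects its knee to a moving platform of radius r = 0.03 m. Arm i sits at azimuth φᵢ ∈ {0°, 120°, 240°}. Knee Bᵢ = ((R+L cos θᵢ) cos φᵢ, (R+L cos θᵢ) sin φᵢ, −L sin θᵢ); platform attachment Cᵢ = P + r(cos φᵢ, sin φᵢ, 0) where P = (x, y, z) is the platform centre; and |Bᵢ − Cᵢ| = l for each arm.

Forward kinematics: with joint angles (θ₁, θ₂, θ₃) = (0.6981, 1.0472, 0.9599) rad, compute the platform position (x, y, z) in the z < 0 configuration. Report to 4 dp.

O1 = (0.2279·cos0.0°, 0.2279·sin0.0°, -0.1157) = (0.2279, 0.0000, -0.1157)
O2 = (0.1800·cos120.0°, 0.1800·sin120.0°, -0.1559) = (-0.0900, 0.1559, -0.1559)
φ3=240.0°: virtual centre (-0.0966, -0.1674, -0.1474), radius l
subtract pairs → two planes through P
linear system: -0.6358x+0.3118y = -0.0086−-0.0804z; -0.6490x+-0.3347y = -0.0062−-0.0635z
Cramer: x(z) = 0.0116-0.1125z;  y(z) = -0.0039+0.0284z
sphere 1 gives Az²+Bz+C=0 with A=1.0135, B=0.2798, C=-0.1423;  B²−4AC=0.6553;  roots -0.5374, 0.2613;  negative root z = -0.5374
x = 0.0721, y = -0.0192

(0.0721, -0.0192, -0.5374)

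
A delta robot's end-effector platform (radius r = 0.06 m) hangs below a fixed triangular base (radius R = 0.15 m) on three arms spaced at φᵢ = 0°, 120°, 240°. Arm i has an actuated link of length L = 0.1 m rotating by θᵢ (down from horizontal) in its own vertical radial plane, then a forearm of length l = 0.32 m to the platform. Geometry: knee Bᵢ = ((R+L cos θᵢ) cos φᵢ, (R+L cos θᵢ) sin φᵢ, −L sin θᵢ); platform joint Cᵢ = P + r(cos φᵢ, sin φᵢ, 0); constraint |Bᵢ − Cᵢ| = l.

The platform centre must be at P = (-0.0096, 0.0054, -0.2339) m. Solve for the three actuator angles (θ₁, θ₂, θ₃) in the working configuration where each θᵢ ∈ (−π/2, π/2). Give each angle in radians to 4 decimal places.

θ₁ = -0.1746, θ₂ = -0.3502, θ₃ = -0.2623

rotate P by −φ1: (-0.0096, 0.0054, -0.2339)
  A=0.0996, B=-0.2339, C=(l²−L²−A²−y'²−z²)/(2L)=0.1387
  √(A²+B²)=0.2542;  θ1 = -1.1682+0.9937 ≈ -0.1746
arm 2 (φ=120.0°): x'=0.0095, y'=0.0056
  A cos θ + B sin θ = C:  0.0805·cos θ + -0.2339·sin θ = 0.1559
  γ=atan2(-0.2339,0.0805)=-1.2392;  ψ=arccos(0.6301)=0.8891;  θ2=γ+ψ≈-0.3502
φ3=240.0° → target in arm frame (0.0001, -0.0110)
  e−x'=0.0899;  (l²−L²−(e−x')²−y'²−z²)/2L = 0.1475
  θ3 = atan2(B,A) + arccos(C/0.2506) = -0.2623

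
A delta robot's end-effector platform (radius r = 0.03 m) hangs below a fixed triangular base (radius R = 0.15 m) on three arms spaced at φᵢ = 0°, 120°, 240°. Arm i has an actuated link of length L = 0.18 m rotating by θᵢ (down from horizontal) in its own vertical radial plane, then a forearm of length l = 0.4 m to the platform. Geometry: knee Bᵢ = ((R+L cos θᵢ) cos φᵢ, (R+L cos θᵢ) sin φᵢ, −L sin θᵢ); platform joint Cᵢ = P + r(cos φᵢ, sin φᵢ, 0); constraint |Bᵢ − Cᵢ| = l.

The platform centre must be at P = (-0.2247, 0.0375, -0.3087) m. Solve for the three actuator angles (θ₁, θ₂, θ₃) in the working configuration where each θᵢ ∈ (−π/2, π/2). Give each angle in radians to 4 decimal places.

rotate P by −φ1: (-0.2247, 0.0375, -0.3087)
  A=0.3447, B=-0.3087, C=(l²−L²−A²−y'²−z²)/(2L)=-0.2442
  θ1 = atan2(B,A) + arccos(C/0.4627) = 1.3964
arm 2 (φ=120.0°): x'=0.1448, y'=0.1758
  e−x'=-0.0248;  (l²−L²−(e−x')²−y'²−z²)/2L = 0.0021
  √(A²+B²)=0.3097;  θ2 = -1.6510+1.5639 ≈ -0.0871
φ3=240.0° → target in arm frame (0.0799, -0.2133)
  e−x'=0.0401;  (l²−L²−(e−x')²−y'²−z²)/2L = -0.0412
  √(A²+B²)=0.3113;  θ3 = -1.4415+1.7034 ≈ 0.2619

θ₁ = 1.3964, θ₂ = -0.0871, θ₃ = 0.2619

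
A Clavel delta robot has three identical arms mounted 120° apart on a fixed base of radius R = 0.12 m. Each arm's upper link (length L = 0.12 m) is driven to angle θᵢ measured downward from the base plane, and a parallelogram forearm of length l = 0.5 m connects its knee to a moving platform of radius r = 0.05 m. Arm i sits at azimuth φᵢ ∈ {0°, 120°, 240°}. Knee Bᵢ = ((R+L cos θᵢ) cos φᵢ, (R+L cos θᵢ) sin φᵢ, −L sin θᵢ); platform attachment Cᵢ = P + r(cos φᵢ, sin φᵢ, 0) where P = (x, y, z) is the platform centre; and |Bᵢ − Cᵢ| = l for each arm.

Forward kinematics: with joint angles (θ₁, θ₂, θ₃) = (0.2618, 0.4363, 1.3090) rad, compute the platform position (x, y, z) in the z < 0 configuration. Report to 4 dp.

(0.1372, 0.1778, -0.4958)

arm 1 at φ=0.0°: (R−r)+L cos θ1 = 0.1859;  centre 1 = (0.1859, 0.0000, -0.0311)
centre 2 = (0.1788·cos120.0°, 0.1788·sin120.0°, -0.0507) = (-0.0894, 0.1548, -0.0507)
centre 3 = (0.1011·cos240.0°, 0.1011·sin240.0°, -0.1159) = (-0.0505, -0.0875, -0.1159)
eliminate P² terms by subtracting sphere 1 from 2 and 3
linear system: -0.5506x+0.3096y = -0.0010−-0.0393z; -0.4729x+-0.1750y = -0.0119−-0.1697z
Cramer: x(z) = 0.0159-0.2448z;  y(z) = 0.0250-0.3083z
quadratic in z: (1.1550)z²+(0.1299)z+(-0.2195)=0, √Δ=1.0153 → z ∈ {-0.4958, 0.3833}; z = -0.4958 (taking z<0)
x = 0.1372, y = 0.1778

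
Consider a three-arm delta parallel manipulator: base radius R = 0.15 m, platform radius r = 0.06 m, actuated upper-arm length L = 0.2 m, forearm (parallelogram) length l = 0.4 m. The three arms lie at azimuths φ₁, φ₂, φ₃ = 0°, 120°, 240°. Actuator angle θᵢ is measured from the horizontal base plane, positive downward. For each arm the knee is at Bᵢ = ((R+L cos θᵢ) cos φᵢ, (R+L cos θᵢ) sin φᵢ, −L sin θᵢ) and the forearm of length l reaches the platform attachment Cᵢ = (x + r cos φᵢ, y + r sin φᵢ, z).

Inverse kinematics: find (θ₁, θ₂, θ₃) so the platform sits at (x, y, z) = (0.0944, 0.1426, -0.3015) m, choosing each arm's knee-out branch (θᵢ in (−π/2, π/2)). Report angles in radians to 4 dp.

θ₁ = -0.0871, θ₂ = 0.0000, θ₃ = 0.9599

φ1=0.0° → target in arm frame (0.0944, 0.1426)
  e−x'=-0.0044;  (l²−L²−(e−x')²−y'²−z²)/2L = 0.0219
  γ=atan2(-0.3015,-0.0044)=-1.5854;  ψ=arccos(0.0725)=1.4982;  θ1=γ+ψ≈-0.0871
φ2=120.0° → target in arm frame (0.0763, -0.1531)
  A=0.0137, B=-0.3015, C=(l²−L²−A²−y'²−z²)/(2L)=0.0137
  γ=atan2(-0.3015,0.0137)=-1.5254;  ψ=arccos(0.0454)=1.5253;  θ2=γ+ψ≈0.0000
rotate P by −φ3: (-0.1707, 0.0105, -0.3015)
  A=0.2607, B=-0.3015, C=(l²−L²−A²−y'²−z²)/(2L)=-0.0974
  γ=atan2(-0.3015,0.2607)=-0.8579;  ψ=arccos(-0.2445)=1.8178;  θ3=γ+ψ≈0.9599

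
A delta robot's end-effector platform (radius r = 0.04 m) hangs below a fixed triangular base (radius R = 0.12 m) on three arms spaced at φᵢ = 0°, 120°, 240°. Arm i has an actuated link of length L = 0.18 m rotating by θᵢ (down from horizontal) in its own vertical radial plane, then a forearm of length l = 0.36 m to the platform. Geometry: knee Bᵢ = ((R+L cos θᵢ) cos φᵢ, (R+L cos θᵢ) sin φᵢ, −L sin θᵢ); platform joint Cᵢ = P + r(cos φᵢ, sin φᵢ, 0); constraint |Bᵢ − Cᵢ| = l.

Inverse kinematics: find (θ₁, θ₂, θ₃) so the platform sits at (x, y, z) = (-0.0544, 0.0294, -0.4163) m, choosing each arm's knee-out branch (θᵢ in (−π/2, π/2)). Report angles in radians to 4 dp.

rotate P by −φ1: (-0.0544, 0.0294, -0.4163)
  e−x'=0.1344;  (l²−L²−(e−x')²−y'²−z²)/2L = -0.2640
  γ=atan2(-0.4163,0.1344)=-1.2585;  ψ=arccos(-0.6034)=2.2186;  θ1=γ+ψ≈0.9601
rotate P by −φ2: (0.0527, 0.0324, -0.4163)
  e−x'=0.0273;  (l²−L²−(e−x')²−y'²−z²)/2L = -0.2164
  √(A²+B²)=0.4172;  θ2 = -1.5052+2.1161 ≈ 0.6109
φ3=240.0° → target in arm frame (0.0017, -0.0618)
  A=0.0783, B=-0.4163, C=(l²−L²−A²−y'²−z²)/(2L)=-0.2390
  √(A²+B²)=0.4236;  θ3 = -1.3850+2.1704 ≈ 0.7854

θ₁ = 0.9601, θ₂ = 0.6109, θ₃ = 0.7854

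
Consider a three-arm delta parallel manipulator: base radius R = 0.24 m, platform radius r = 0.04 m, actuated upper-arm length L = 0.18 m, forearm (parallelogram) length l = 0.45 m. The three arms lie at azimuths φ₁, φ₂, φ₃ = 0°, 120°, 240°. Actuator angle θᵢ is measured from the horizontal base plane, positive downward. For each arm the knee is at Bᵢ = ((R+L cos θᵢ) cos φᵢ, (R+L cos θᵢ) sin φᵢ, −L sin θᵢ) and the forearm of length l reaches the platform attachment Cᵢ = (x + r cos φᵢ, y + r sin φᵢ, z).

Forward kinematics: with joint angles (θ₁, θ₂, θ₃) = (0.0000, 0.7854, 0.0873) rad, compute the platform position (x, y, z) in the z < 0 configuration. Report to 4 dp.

(0.0508, -0.0735, -0.2979)

arm 1 at φ=0.0°: ρ1 = 0.3800;  O1 = (0.3800, 0.0000, 0.0000)
arm 2 at φ=120.0°: ρ2 = 0.3273;  O2 = (-0.1636, 0.2834, -0.1273)
arm 3 at φ=240.0°: ρ3 = 0.3793;  O3 = (-0.1897, -0.3285, -0.0157)
eliminate P² terms by subtracting sphere 1 from 2 and 3
plane₁₂: -1.0873x+0.5669y+-0.2546z = -0.0211
Cramer: x(z) = 0.0103-0.1360z;  y(z) = -0.0174+0.1881z
into |P−O₁|² = l²: 1.0539z² + 0.0940z + -0.0655 = 0;  Δ = 0.2850;  z = -0.2979 or 0.2087 → z<0 root = -0.2979
x = 0.0508, y = -0.0735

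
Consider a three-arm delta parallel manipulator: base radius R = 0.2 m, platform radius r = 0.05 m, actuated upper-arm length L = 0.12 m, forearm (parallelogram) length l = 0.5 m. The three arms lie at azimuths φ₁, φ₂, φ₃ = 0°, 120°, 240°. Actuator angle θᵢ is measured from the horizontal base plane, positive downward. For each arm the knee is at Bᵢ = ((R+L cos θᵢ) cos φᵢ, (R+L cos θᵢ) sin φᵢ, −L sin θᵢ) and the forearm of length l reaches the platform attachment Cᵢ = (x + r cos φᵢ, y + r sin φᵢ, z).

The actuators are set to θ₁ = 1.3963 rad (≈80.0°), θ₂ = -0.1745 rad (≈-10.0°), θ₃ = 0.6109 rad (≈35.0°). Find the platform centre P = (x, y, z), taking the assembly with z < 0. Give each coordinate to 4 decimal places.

O1 = (0.1708·cos0.0°, 0.1708·sin0.0°, -0.1182) = (0.1708, 0.0000, -0.1182)
φ2=120.0°: virtual centre (-0.1341, 0.2322, 0.0208), radius l
φ3=240.0°: virtual centre (-0.1241, -0.2150, -0.0688), radius l
|O₂|²−|O₁|² = 0.0292;  |O₃|²−|O₁|² = 0.0232
linear system: -0.6098x+0.4645y = 0.0292−0.2780z; -0.5900x+-0.4301y = 0.0232−0.0987z
Cramer: x(z) = -0.0435+0.3084z;  y(z) = 0.0057-0.1936z
into |P−O₁|² = l²: 1.1326z² + 0.1019z + -0.1900 = 0;  Δ = 0.8714;  z = -0.4571 or 0.3671 → z<0 root = -0.4571
x = -0.1845, y = 0.0942

(-0.1845, 0.0942, -0.4571)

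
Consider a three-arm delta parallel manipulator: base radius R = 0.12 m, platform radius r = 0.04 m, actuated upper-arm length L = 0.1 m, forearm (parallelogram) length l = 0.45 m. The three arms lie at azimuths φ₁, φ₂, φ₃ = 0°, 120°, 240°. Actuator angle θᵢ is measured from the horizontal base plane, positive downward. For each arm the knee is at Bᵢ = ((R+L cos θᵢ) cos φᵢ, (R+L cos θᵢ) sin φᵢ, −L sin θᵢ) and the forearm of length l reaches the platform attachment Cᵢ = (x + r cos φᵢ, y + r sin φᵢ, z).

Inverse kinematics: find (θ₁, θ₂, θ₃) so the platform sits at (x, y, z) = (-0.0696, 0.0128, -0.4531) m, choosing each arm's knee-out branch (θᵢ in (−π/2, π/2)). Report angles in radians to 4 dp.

θ₁ = 0.6983, θ₂ = 0.2618, θ₃ = 0.3490

arm 1 (φ=0.0°): x'=-0.0696, y'=0.0128
  e−x'=0.1496;  (l²−L²−(e−x')²−y'²−z²)/2L = -0.1767
  √(A²+B²)=0.4772;  θ1 = -1.2519+1.9502 ≈ 0.6983
arm 2 (φ=120.0°): x'=0.0459, y'=0.0539
  A=0.0341, B=-0.4531, C=(l²−L²−A²−y'²−z²)/(2L)=-0.0843
  θ2 = atan2(B,A) + arccos(C/0.4544) = 0.2618
rotate P by −φ3: (0.0237, -0.0667, -0.4531)
  A cos θ + B sin θ = C:  0.0563·cos θ + -0.4531·sin θ = -0.1021
  γ=atan2(-0.4531,0.0563)=-1.4472;  ψ=arccos(-0.2235)=1.7962;  θ3=γ+ψ≈0.3490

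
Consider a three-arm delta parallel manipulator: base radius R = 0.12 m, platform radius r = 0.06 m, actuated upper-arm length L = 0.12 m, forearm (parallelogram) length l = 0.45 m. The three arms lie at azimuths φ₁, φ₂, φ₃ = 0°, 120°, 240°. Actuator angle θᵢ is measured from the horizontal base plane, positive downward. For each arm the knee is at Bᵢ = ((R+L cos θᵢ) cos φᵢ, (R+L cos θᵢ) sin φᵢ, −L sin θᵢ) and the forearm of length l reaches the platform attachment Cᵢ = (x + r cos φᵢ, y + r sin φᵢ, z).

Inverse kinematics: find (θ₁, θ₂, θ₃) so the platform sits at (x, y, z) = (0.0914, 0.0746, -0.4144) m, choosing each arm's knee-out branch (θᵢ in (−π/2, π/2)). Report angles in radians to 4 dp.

θ₁ = -0.1743, θ₂ = 0.0876, θ₃ = 0.5241

φ1=0.0° → target in arm frame (0.0914, 0.0746)
  A=-0.0314, B=-0.4144, C=(l²−L²−A²−y'²−z²)/(2L)=0.0409
  θ1 = atan2(B,A) + arccos(C/0.4156) = -0.1743
arm 2 (φ=120.0°): x'=0.0189, y'=-0.1165
  A=0.0411, B=-0.4144, C=(l²−L²−A²−y'²−z²)/(2L)=0.0047
  √(A²+B²)=0.4164;  θ2 = -1.4720+1.5596 ≈ 0.0876
arm 3 (φ=240.0°): x'=-0.1103, y'=0.0419
  A=0.1703, B=-0.4144, C=(l²−L²−A²−y'²−z²)/(2L)=-0.0599
  θ3 = atan2(B,A) + arccos(C/0.4480) = 0.5241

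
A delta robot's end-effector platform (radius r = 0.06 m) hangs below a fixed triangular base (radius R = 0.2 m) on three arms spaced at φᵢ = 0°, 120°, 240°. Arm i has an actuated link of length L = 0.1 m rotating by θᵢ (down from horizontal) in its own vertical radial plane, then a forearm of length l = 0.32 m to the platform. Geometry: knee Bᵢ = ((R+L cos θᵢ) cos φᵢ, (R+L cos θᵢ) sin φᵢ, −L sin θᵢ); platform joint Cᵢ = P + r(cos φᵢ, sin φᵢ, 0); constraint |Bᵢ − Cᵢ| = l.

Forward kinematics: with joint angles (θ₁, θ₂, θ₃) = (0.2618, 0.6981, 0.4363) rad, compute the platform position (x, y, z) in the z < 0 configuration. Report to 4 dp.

arm 1 at φ=0.0°: e+L cos θ1 = 0.2366;  centre 1 = (0.2366, 0.0000, -0.0259)
φ2=120.0°: virtual centre (-0.1083, 0.1876, -0.0643), radius l
arm 3 at φ=240.0°: e+L cos θ3 = 0.2306;  centre 3 = (-0.1153, -0.1997, -0.0423)
|centre ₂|²−|centre ₁|² = -0.0056;  |centre ₃|²−|centre ₁|² = -0.0017
linear system: -0.6898x+0.3752y = -0.0056−-0.0768z; -0.7038x+-0.3995y = -0.0017−-0.0328z
Cramer: x(z) = 0.0053-0.0796z;  y(z) = -0.0052+0.0583z
into |P−centre ₁|² = l²: 1.0097z² + 0.0880z + -0.0482 = 0;  Δ = 0.2025;  z = -0.2664 or 0.1792 → z<0 root = -0.2664
x = 0.0265, y = -0.0207

(0.0265, -0.0207, -0.2664)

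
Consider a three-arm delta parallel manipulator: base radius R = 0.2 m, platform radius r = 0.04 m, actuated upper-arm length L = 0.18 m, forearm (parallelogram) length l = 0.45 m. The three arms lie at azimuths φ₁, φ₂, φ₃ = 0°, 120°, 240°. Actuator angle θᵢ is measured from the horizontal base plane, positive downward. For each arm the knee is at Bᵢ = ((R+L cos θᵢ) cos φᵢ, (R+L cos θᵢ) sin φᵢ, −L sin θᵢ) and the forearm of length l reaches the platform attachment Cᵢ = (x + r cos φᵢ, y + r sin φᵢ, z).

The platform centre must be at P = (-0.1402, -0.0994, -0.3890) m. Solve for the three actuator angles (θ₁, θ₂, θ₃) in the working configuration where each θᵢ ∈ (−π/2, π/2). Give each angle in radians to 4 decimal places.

θ₁ = 1.1343, θ₂ = 0.6980, θ₃ = -0.0876

arm 1 (φ=0.0°): x'=-0.1402, y'=-0.0994
  e−x'=0.3002;  (l²−L²−(e−x')²−y'²−z²)/2L = -0.2256
  γ=atan2(-0.3890,0.3002)=-0.9135;  ψ=arccos(-0.4592)=2.0478;  θ1=γ+ψ≈1.1343
arm 2 (φ=120.0°): x'=-0.0160, y'=0.1711
  A=0.1760, B=-0.3890, C=(l²−L²−A²−y'²−z²)/(2L)=-0.1152
  √(A²+B²)=0.4270;  θ2 = -1.1459+1.8440 ≈ 0.6980
φ3=240.0° → target in arm frame (0.1562, -0.0717)
  A cos θ + B sin θ = C:  0.0038·cos θ + -0.3890·sin θ = 0.0378
  √(A²+B²)=0.3890;  θ3 = -1.5610+1.4734 ≈ -0.0876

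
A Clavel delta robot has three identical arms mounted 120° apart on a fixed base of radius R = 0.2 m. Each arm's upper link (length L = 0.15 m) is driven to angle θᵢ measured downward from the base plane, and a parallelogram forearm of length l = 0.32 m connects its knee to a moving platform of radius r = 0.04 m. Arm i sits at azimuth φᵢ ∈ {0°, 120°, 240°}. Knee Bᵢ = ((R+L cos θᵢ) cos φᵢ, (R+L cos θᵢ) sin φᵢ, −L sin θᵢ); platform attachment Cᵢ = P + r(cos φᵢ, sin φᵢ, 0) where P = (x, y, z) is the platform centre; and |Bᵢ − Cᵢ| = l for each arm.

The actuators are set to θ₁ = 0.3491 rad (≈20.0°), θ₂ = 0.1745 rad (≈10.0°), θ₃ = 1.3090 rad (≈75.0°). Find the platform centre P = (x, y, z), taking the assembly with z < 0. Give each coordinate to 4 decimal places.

S1 = (0.3010·cos0.0°, 0.3010·sin0.0°, -0.0513) = (0.3010, 0.0000, -0.0513)
arm 2 at φ=120.0°: e+L cos θ2 = 0.3077;  S2 = (-0.1539, 0.2665, -0.0260)
S3 = (0.1988·cos240.0°, 0.1988·sin240.0°, -0.1449) = (-0.0994, -0.1722, -0.1449)
eliminate P² terms by subtracting sphere 1 from 2 and 3
plane₁₂: -0.9096x+0.5330y+0.0505z = 0.0022
Cramer: x(z) = 0.0225-0.1113z;  y(z) = 0.0425-0.2847z
into |P−S₁|² = l²: 1.0935z² + 0.1404z + -0.0204 = 0;  Δ = 0.1091;  z = -0.2152 or 0.0869 → z<0 root = -0.2152
x = 0.0465, y = 0.1038

(0.0465, 0.1038, -0.2152)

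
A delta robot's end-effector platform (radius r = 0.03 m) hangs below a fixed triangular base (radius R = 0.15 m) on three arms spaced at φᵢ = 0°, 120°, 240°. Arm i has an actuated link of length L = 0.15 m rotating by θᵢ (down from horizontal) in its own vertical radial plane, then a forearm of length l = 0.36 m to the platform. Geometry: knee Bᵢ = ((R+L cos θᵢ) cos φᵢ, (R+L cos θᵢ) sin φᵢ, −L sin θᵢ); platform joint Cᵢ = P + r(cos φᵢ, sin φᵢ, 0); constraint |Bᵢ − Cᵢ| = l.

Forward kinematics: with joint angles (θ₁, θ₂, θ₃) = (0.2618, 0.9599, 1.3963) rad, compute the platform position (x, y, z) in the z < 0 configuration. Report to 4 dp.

(0.1358, 0.0670, -0.3681)

centre 1 = (0.2649·cos0.0°, 0.2649·sin0.0°, -0.0388) = (0.2649, 0.0000, -0.0388)
arm 2 at φ=120.0°: (R−r)+L cos θ2 = 0.2060;  centre 2 = (-0.1030, 0.1784, -0.1229)
arm 3 at φ=240.0°: (R−r)+L cos θ3 = 0.1460;  centre 3 = (-0.0730, -0.1265, -0.1477)
subtract pairs → two planes through P
[-0.7358 0.3569 -0.1681]·P = -0.0141;  [-0.6758 -0.2530 -0.2178]·P = -0.0285
Cramer: x(z) = 0.0322-0.2814z;  y(z) = 0.0268-0.1092z
sphere 1 gives Az²+Bz+C=0 with A=1.0911, B=0.2028, C=-0.0732;  B²−4AC=0.3607;  roots -0.3681, 0.1823;  negative root z = -0.3681
x = 0.1358, y = 0.0670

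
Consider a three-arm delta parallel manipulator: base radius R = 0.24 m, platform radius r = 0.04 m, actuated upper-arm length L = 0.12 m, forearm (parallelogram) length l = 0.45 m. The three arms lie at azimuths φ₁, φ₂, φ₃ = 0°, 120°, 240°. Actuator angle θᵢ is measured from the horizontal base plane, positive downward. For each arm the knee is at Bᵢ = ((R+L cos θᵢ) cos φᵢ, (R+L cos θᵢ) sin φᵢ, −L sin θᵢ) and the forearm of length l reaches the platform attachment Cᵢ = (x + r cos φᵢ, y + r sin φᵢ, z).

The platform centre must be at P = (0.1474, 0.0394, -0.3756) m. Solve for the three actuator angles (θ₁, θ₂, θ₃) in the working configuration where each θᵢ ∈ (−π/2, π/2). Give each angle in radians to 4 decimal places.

θ₁ = -0.3492, θ₂ = 0.8726, θ₃ = 1.2212

arm 1 (φ=0.0°): x'=0.1474, y'=0.0394
  e−x'=0.0526;  (l²−L²−(e−x')²−y'²−z²)/2L = 0.1779
  √(A²+B²)=0.3793;  θ1 = -1.4317+1.0824 ≈ -0.3492
rotate P by −φ2: (-0.0396, -0.1474, -0.3756)
  A=0.2396, B=-0.3756, C=(l²−L²−A²−y'²−z²)/(2L)=-0.1337
  θ2 = atan2(B,A) + arccos(C/0.4455) = 0.8726
arm 3 (φ=240.0°): x'=-0.1078, y'=0.1080
  A=0.3078, B=-0.3756, C=(l²−L²−A²−y'²−z²)/(2L)=-0.2474
  √(A²+B²)=0.4856;  θ3 = -0.8843+2.1054 ≈ 1.2212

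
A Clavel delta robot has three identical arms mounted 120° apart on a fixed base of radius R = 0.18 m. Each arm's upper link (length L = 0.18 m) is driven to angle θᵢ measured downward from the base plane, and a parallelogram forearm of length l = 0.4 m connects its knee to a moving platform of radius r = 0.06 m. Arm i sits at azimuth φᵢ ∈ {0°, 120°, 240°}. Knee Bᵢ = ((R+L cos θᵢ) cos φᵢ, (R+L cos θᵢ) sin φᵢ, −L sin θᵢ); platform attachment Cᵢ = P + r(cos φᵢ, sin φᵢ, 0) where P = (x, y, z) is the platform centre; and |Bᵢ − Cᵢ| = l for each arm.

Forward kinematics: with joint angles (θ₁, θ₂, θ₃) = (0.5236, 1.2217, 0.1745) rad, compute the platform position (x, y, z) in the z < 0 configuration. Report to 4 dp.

φ1=0.0°: virtual centre (0.2759, 0.0000, -0.0900), radius l
arm 2 at φ=120.0°: e+L cos θ2 = 0.1816;  O2 = (-0.0908, 0.1572, -0.1691)
arm 3 at φ=240.0°: e+L cos θ3 = 0.2973;  O3 = (-0.1486, -0.2574, -0.0313)
eliminate P² terms by subtracting sphere 1 from 2 and 3
linear system: -0.7333x+0.3145y = -0.0226−-0.1583z; -0.8490x+-0.5149y = 0.0051−0.1175z
det = 0.6446;  x = 0.0156+-0.0691z,  y = -0.0357+0.3422z
sphere 1 gives Az²+Bz+C=0 with A=1.1219, B=0.1916, C=-0.0829;  B²−4AC=0.4086;  roots -0.3703, 0.1995;  negative root z = -0.3703
x = 0.0412, y = -0.1623

(0.0412, -0.1623, -0.3703)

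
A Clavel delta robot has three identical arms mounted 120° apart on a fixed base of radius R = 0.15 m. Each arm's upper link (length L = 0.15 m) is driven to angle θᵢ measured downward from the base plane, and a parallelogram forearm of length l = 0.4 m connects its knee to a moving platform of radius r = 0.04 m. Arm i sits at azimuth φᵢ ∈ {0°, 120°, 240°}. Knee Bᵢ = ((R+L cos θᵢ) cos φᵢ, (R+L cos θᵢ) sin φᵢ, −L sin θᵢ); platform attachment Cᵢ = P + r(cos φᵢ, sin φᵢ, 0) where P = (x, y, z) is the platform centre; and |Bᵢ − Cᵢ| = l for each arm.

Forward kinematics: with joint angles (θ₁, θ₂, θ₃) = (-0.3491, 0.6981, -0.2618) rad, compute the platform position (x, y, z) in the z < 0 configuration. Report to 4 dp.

(0.0695, -0.1046, -0.2894)

φ1=0.0°: virtual centre (0.2510, 0.0000, 0.0513), radius l
φ2=120.0°: virtual centre (-0.1125, 0.1948, -0.0964), radius l
O3 = (0.2549·cos240.0°, 0.2549·sin240.0°, 0.0388) = (-0.1274, -0.2207, 0.0388)
|O₂|²−|O₁|² = -0.0057;  |O₃|²−|O₁|² = 0.0009
[-0.7268 0.3896 -0.2954]·P = -0.0057;  [-0.7568 -0.4415 -0.0250]·P = 0.0009
det = 0.6157;  x = 0.0036+-0.2276z,  y = -0.0081+0.3337z
into |P−O₁|² = l²: 1.1632z² + 0.0046z + -0.0961 = 0;  Δ = 0.4471;  z = -0.2894 or 0.2854 → z<0 root = -0.2894
x = 0.0695, y = -0.1046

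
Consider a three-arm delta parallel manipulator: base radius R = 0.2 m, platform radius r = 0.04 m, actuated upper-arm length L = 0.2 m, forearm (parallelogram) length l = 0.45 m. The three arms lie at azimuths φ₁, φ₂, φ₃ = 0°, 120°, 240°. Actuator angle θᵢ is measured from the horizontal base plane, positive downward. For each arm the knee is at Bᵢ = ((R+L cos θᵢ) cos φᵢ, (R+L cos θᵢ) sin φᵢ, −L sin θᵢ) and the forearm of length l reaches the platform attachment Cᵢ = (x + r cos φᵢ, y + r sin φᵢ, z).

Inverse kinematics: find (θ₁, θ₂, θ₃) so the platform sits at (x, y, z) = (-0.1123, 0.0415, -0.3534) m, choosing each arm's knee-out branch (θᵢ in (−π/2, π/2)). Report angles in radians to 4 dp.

θ₁ = 0.8726, θ₂ = 0.0001, θ₃ = 0.3494

rotate P by −φ1: (-0.1123, 0.0415, -0.3534)
  A=0.2723, B=-0.3534, C=(l²−L²−A²−y'²−z²)/(2L)=-0.0957
  γ=atan2(-0.3534,0.2723)=-0.9143;  ψ=arccos(-0.2144)=1.7869;  θ1=γ+ψ≈0.8726
rotate P by −φ2: (0.0921, 0.0765, -0.3534)
  e−x'=0.0679;  (l²−L²−(e−x')²−y'²−z²)/2L = 0.0679
  θ2 = atan2(B,A) + arccos(C/0.3599) = 0.0001
rotate P by −φ3: (0.0202, -0.1180, -0.3534)
  e−x'=0.1398;  (l²−L²−(e−x')²−y'²−z²)/2L = 0.0104
  √(A²+B²)=0.3800;  θ3 = -1.1941+1.5435 ≈ 0.3494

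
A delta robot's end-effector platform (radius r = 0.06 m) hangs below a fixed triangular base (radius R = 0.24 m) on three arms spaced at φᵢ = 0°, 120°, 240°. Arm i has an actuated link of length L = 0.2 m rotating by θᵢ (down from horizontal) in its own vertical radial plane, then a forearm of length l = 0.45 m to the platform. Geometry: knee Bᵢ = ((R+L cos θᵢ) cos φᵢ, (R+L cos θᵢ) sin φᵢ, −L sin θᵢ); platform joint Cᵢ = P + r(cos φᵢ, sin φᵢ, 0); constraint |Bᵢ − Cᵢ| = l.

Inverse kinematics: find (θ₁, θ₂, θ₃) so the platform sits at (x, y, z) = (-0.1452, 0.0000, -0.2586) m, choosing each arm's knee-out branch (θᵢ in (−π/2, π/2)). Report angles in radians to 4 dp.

θ₁ = 0.9600, θ₂ = -0.2619, θ₃ = -0.2619

rotate P by −φ1: (-0.1452, 0.0000, -0.2586)
  A=0.3252, B=-0.2586, C=(l²−L²−A²−y'²−z²)/(2L)=-0.0253
  θ1 = atan2(B,A) + arccos(C/0.4155) = 0.9600
φ2=120.0° → target in arm frame (0.0726, 0.1257)
  A cos θ + B sin θ = C:  0.1074·cos θ + -0.2586·sin θ = 0.1707
  θ2 = atan2(B,A) + arccos(C/0.2800) = -0.2619
φ3=240.0° → target in arm frame (0.0726, -0.1257)
  A cos θ + B sin θ = C:  0.1074·cos θ + -0.2586·sin θ = 0.1707
  √(A²+B²)=0.2800;  θ3 = -1.1772+0.9152 ≈ -0.2619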